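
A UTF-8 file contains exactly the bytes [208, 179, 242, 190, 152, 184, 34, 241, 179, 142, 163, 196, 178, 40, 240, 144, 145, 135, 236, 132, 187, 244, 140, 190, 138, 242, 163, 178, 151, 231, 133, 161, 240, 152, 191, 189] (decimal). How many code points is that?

12

Byte at offset 0: 0xD0 = 11010000 → 2-byte char (#1). Advance 2.
Byte at offset 2: 0xF2 = 11110010 → 4-byte char (#2). Advance 4.
Byte at offset 6: 0x22 = 00100010 → 1-byte char (#3). Advance 1.
Byte at offset 7: 0xF1 = 11110001 → 4-byte char (#4). Advance 4.
Byte at offset 11: 0xC4 = 11000100 → 2-byte char (#5). Advance 2.
Byte at offset 13: 0x28 = 00101000 → 1-byte char (#6). Advance 1.
Byte at offset 14: 0xF0 = 11110000 → 4-byte char (#7). Advance 4.
Byte at offset 18: 0xEC = 11101100 → 3-byte char (#8). Advance 3.
Byte at offset 21: 0xF4 = 11110100 → 4-byte char (#9). Advance 4.
Byte at offset 25: 0xF2 = 11110010 → 4-byte char (#10). Advance 4.
Byte at offset 29: 0xE7 = 11100111 → 3-byte char (#11). Advance 3.
Byte at offset 32: 0xF0 = 11110000 → 4-byte char (#12). Advance 4.
Reached end at offset 36 after 12 code points.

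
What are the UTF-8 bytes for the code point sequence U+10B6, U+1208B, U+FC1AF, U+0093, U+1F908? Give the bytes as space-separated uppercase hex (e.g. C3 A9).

U+10B6: 3-byte form → E1 82 B6.
U+1208B: 4-byte form → F0 92 82 8B.
U+FC1AF: 4-byte form → F3 BC 86 AF.
U+0093: 2-byte form → C2 93.
U+1F908: 4-byte form → F0 9F A4 88.
Concatenated (17 bytes): E1 82 B6 F0 92 82 8B F3 BC 86 AF C2 93 F0 9F A4 88.

E1 82 B6 F0 92 82 8B F3 BC 86 AF C2 93 F0 9F A4 88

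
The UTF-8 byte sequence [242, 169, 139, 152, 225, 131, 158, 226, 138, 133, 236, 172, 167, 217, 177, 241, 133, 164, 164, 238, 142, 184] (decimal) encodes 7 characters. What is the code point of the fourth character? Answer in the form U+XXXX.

Offset 0: leading byte 0xF2 = 11110010 → 4-byte char #1 = F2 A9 8B 98.
Offset 4: leading byte 0xE1 = 11100001 → 3-byte char #2 = E1 83 9E.
Offset 7: leading byte 0xE2 = 11100010 → 3-byte char #3 = E2 8A 85.
Offset 10: leading byte 0xEC = 11101100 → 3-byte char #4 = EC AC A7.
Leading byte 0xEC = 11101100 matches 1110xxxx → 3-byte sequence.
Byte 1: 0xEC = 11101100, payload 1100 (4 bits).
Byte 2: 0xAC = 10101100 (10xxxxxx ✓), payload 101100.
Byte 3: 0xA7 = 10100111 (10xxxxxx ✓), payload 100111.
Concatenate: 1100101100100111 = 0xCB27 (16 bits → U+CB27).

U+CB27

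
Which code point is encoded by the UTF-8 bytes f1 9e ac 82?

Leading byte 0xF1 = 11110001 matches 11110xxx → 4-byte sequence.
Byte 1: 0xF1 = 11110001, payload 001 (3 bits).
Byte 2: 0x9E = 10011110 (10xxxxxx ✓), payload 011110.
Byte 3: 0xAC = 10101100 (10xxxxxx ✓), payload 101100.
Byte 4: 0x82 = 10000010 (10xxxxxx ✓), payload 000010.
Concatenate: 001011110101100000010 = 0x5EB02 (21 bits → U+5EB02).

U+5EB02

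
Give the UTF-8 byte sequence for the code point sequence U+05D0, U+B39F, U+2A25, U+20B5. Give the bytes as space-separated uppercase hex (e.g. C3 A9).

U+05D0: 2-byte form → D7 90.
U+B39F: 3-byte form → EB 8E 9F.
U+2A25: 3-byte form → E2 A8 A5.
U+20B5: 3-byte form → E2 82 B5.
Concatenated (11 bytes): D7 90 EB 8E 9F E2 A8 A5 E2 82 B5.

D7 90 EB 8E 9F E2 A8 A5 E2 82 B5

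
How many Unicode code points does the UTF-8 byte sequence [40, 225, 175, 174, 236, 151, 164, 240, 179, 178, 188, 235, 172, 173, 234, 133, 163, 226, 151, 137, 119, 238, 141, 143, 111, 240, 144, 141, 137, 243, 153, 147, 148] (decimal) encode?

Byte at offset 0: 0x28 = 00101000 → 1-byte char (#1). Advance 1.
Byte at offset 1: 0xE1 = 11100001 → 3-byte char (#2). Advance 3.
Byte at offset 4: 0xEC = 11101100 → 3-byte char (#3). Advance 3.
Byte at offset 7: 0xF0 = 11110000 → 4-byte char (#4). Advance 4.
Byte at offset 11: 0xEB = 11101011 → 3-byte char (#5). Advance 3.
Byte at offset 14: 0xEA = 11101010 → 3-byte char (#6). Advance 3.
Byte at offset 17: 0xE2 = 11100010 → 3-byte char (#7). Advance 3.
Byte at offset 20: 0x77 = 01110111 → 1-byte char (#8). Advance 1.
Byte at offset 21: 0xEE = 11101110 → 3-byte char (#9). Advance 3.
Byte at offset 24: 0x6F = 01101111 → 1-byte char (#10). Advance 1.
Byte at offset 25: 0xF0 = 11110000 → 4-byte char (#11). Advance 4.
Byte at offset 29: 0xF3 = 11110011 → 4-byte char (#12). Advance 4.
Reached end at offset 33 after 12 code points.

12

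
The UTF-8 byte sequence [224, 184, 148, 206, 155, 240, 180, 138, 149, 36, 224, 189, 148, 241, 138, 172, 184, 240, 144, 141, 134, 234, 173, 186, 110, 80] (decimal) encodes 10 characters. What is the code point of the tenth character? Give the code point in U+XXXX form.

U+0050

Offset 0: leading byte 0xE0 = 11100000 → 3-byte char #1 = E0 B8 94.
Offset 3: leading byte 0xCE = 11001110 → 2-byte char #2 = CE 9B.
Offset 5: leading byte 0xF0 = 11110000 → 4-byte char #3 = F0 B4 8A 95.
Offset 9: leading byte 0x24 = 00100100 → 1-byte char #4 = 24.
Offset 10: leading byte 0xE0 = 11100000 → 3-byte char #5 = E0 BD 94.
Offset 13: leading byte 0xF1 = 11110001 → 4-byte char #6 = F1 8A AC B8.
Offset 17: leading byte 0xF0 = 11110000 → 4-byte char #7 = F0 90 8D 86.
Offset 21: leading byte 0xEA = 11101010 → 3-byte char #8 = EA AD BA.
Offset 24: leading byte 0x6E = 01101110 → 1-byte char #9 = 6E.
Offset 25: leading byte 0x50 = 01010000 → 1-byte char #10 = 50.
Leading byte 0x50 = 01010000 matches 0xxxxxxx → 1-byte sequence.
Byte 1: 0x50 = 01010000, payload 1010000 (7 bits).
Concatenate: 1010000 = 0x50 (7 bits → U+0050).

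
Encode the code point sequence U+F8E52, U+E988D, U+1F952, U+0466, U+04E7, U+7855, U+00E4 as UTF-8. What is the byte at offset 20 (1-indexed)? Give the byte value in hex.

1-indexed offset 20 is 0-indexed offset 19.
U+F8E52 → 4-byte form F3 B8 B9 92 at offsets 0–3.
U+E988D → 4-byte form F3 A9 A2 8D at offsets 4–7.
U+1F952 → 4-byte form F0 9F A5 92 at offsets 8–11.
U+0466 → 2-byte form D1 A6 at offsets 12–13.
U+04E7 → 2-byte form D3 A7 at offsets 14–15.
U+7855 → 3-byte form E7 A1 95 at offsets 16–18.
U+00E4 → 2-byte form C3 A4 at offsets 19–20.
Offset 19 falls in char 7's range; it's byte 1 of C3 A4 = 0xC3.

0xC3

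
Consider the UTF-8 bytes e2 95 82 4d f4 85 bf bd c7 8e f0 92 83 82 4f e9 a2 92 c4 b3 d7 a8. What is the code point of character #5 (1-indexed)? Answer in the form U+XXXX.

Offset 0: leading byte 0xE2 = 11100010 → 3-byte char #1 = E2 95 82.
Offset 3: leading byte 0x4D = 01001101 → 1-byte char #2 = 4D.
Offset 4: leading byte 0xF4 = 11110100 → 4-byte char #3 = F4 85 BF BD.
Offset 8: leading byte 0xC7 = 11000111 → 2-byte char #4 = C7 8E.
Offset 10: leading byte 0xF0 = 11110000 → 4-byte char #5 = F0 92 83 82.
Leading byte 0xF0 = 11110000 matches 11110xxx → 4-byte sequence.
Byte 1: 0xF0 = 11110000, payload 000 (3 bits).
Byte 2: 0x92 = 10010010 (10xxxxxx ✓), payload 010010.
Byte 3: 0x83 = 10000011 (10xxxxxx ✓), payload 000011.
Byte 4: 0x82 = 10000010 (10xxxxxx ✓), payload 000010.
Concatenate: 000010010000011000010 = 0x120C2 (21 bits → U+120C2).

U+120C2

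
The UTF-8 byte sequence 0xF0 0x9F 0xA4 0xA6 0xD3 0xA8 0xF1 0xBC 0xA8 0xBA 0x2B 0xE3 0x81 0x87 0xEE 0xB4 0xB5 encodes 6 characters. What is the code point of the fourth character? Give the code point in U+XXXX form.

Offset 0: leading byte 0xF0 = 11110000 → 4-byte char #1 = F0 9F A4 A6.
Offset 4: leading byte 0xD3 = 11010011 → 2-byte char #2 = D3 A8.
Offset 6: leading byte 0xF1 = 11110001 → 4-byte char #3 = F1 BC A8 BA.
Offset 10: leading byte 0x2B = 00101011 → 1-byte char #4 = 2B.
Leading byte 0x2B = 00101011 matches 0xxxxxxx → 1-byte sequence.
Byte 1: 0x2B = 00101011, payload 0101011 (7 bits).
Concatenate: 0101011 = 0x2B (7 bits → U+002B).

U+002B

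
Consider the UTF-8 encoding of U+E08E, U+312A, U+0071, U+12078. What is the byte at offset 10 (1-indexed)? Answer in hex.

1-indexed offset 10 is 0-indexed offset 9.
U+E08E → 3-byte form EE 82 8E at offsets 0–2.
U+312A → 3-byte form E3 84 AA at offsets 3–5.
U+0071 → 1-byte form 71 at offsets 6–6.
U+12078 → 4-byte form F0 92 81 B8 at offsets 7–10.
Offset 9 falls in char 4's range; it's byte 3 of F0 92 81 B8 = 0x81.

0x81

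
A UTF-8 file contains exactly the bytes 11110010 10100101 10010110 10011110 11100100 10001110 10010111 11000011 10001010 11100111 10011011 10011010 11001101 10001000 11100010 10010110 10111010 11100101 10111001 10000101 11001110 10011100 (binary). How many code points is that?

8

Byte at offset 0: 0xF2 = 11110010 → 4-byte char (#1). Advance 4.
Byte at offset 4: 0xE4 = 11100100 → 3-byte char (#2). Advance 3.
Byte at offset 7: 0xC3 = 11000011 → 2-byte char (#3). Advance 2.
Byte at offset 9: 0xE7 = 11100111 → 3-byte char (#4). Advance 3.
Byte at offset 12: 0xCD = 11001101 → 2-byte char (#5). Advance 2.
Byte at offset 14: 0xE2 = 11100010 → 3-byte char (#6). Advance 3.
Byte at offset 17: 0xE5 = 11100101 → 3-byte char (#7). Advance 3.
Byte at offset 20: 0xCE = 11001110 → 2-byte char (#8). Advance 2.
Reached end at offset 22 after 8 code points.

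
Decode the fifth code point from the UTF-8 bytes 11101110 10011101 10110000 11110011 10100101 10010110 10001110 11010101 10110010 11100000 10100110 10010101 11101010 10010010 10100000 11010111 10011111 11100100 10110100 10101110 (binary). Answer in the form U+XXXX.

Offset 0: leading byte 0xEE = 11101110 → 3-byte char #1 = EE 9D B0.
Offset 3: leading byte 0xF3 = 11110011 → 4-byte char #2 = F3 A5 96 8E.
Offset 7: leading byte 0xD5 = 11010101 → 2-byte char #3 = D5 B2.
Offset 9: leading byte 0xE0 = 11100000 → 3-byte char #4 = E0 A6 95.
Offset 12: leading byte 0xEA = 11101010 → 3-byte char #5 = EA 92 A0.
Leading byte 0xEA = 11101010 matches 1110xxxx → 3-byte sequence.
Byte 1: 0xEA = 11101010, payload 1010 (4 bits).
Byte 2: 0x92 = 10010010 (10xxxxxx ✓), payload 010010.
Byte 3: 0xA0 = 10100000 (10xxxxxx ✓), payload 100000.
Concatenate: 1010010010100000 = 0xA4A0 (16 bits → U+A4A0).

U+A4A0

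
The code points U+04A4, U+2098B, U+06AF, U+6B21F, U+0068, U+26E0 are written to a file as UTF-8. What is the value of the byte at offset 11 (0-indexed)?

U+04A4 → 2-byte form D2 A4 at offsets 0–1.
U+2098B → 4-byte form F0 A0 A6 8B at offsets 2–5.
U+06AF → 2-byte form DA AF at offsets 6–7.
U+6B21F → 4-byte form F1 AB 88 9F at offsets 8–11.
Offset 11 falls in char 4's range; it's byte 4 of F1 AB 88 9F = 0x9F.

0x9F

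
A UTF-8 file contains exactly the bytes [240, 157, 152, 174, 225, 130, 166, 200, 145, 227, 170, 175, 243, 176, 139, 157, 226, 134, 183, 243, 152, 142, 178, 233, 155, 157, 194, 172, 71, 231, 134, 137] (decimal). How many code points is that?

Byte at offset 0: 0xF0 = 11110000 → 4-byte char (#1). Advance 4.
Byte at offset 4: 0xE1 = 11100001 → 3-byte char (#2). Advance 3.
Byte at offset 7: 0xC8 = 11001000 → 2-byte char (#3). Advance 2.
Byte at offset 9: 0xE3 = 11100011 → 3-byte char (#4). Advance 3.
Byte at offset 12: 0xF3 = 11110011 → 4-byte char (#5). Advance 4.
Byte at offset 16: 0xE2 = 11100010 → 3-byte char (#6). Advance 3.
Byte at offset 19: 0xF3 = 11110011 → 4-byte char (#7). Advance 4.
Byte at offset 23: 0xE9 = 11101001 → 3-byte char (#8). Advance 3.
Byte at offset 26: 0xC2 = 11000010 → 2-byte char (#9). Advance 2.
Byte at offset 28: 0x47 = 01000111 → 1-byte char (#10). Advance 1.
Byte at offset 29: 0xE7 = 11100111 → 3-byte char (#11). Advance 3.
Reached end at offset 32 after 11 code points.

11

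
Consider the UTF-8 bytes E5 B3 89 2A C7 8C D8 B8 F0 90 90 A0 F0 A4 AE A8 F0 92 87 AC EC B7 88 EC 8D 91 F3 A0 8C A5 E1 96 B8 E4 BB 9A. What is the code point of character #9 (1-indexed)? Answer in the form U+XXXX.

U+C351

Offset 0: leading byte 0xE5 = 11100101 → 3-byte char #1 = E5 B3 89.
Offset 3: leading byte 0x2A = 00101010 → 1-byte char #2 = 2A.
Offset 4: leading byte 0xC7 = 11000111 → 2-byte char #3 = C7 8C.
Offset 6: leading byte 0xD8 = 11011000 → 2-byte char #4 = D8 B8.
Offset 8: leading byte 0xF0 = 11110000 → 4-byte char #5 = F0 90 90 A0.
Offset 12: leading byte 0xF0 = 11110000 → 4-byte char #6 = F0 A4 AE A8.
Offset 16: leading byte 0xF0 = 11110000 → 4-byte char #7 = F0 92 87 AC.
Offset 20: leading byte 0xEC = 11101100 → 3-byte char #8 = EC B7 88.
Offset 23: leading byte 0xEC = 11101100 → 3-byte char #9 = EC 8D 91.
Leading byte 0xEC = 11101100 matches 1110xxxx → 3-byte sequence.
Byte 1: 0xEC = 11101100, payload 1100 (4 bits).
Byte 2: 0x8D = 10001101 (10xxxxxx ✓), payload 001101.
Byte 3: 0x91 = 10010001 (10xxxxxx ✓), payload 010001.
Concatenate: 1100001101010001 = 0xC351 (16 bits → U+C351).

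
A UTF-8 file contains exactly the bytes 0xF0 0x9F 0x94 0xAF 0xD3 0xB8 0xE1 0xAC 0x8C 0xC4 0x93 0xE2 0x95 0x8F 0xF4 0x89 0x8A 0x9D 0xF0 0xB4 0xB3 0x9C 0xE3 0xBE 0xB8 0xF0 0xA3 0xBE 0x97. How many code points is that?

Byte at offset 0: 0xF0 = 11110000 → 4-byte char (#1). Advance 4.
Byte at offset 4: 0xD3 = 11010011 → 2-byte char (#2). Advance 2.
Byte at offset 6: 0xE1 = 11100001 → 3-byte char (#3). Advance 3.
Byte at offset 9: 0xC4 = 11000100 → 2-byte char (#4). Advance 2.
Byte at offset 11: 0xE2 = 11100010 → 3-byte char (#5). Advance 3.
Byte at offset 14: 0xF4 = 11110100 → 4-byte char (#6). Advance 4.
Byte at offset 18: 0xF0 = 11110000 → 4-byte char (#7). Advance 4.
Byte at offset 22: 0xE3 = 11100011 → 3-byte char (#8). Advance 3.
Byte at offset 25: 0xF0 = 11110000 → 4-byte char (#9). Advance 4.
Reached end at offset 29 after 9 code points.

9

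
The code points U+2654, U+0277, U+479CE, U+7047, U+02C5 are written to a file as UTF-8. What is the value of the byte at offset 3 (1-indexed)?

1-indexed offset 3 is 0-indexed offset 2.
U+2654 → 3-byte form E2 99 94 at offsets 0–2.
Offset 2 falls in char 1's range; it's byte 3 of E2 99 94 = 0x94.

0x94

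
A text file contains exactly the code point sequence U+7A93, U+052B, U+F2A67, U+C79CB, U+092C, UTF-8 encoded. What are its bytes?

E7 AA 93 D4 AB F3 B2 A9 A7 F3 87 A7 8B E0 A4 AC

U+7A93: 3-byte form → E7 AA 93.
U+052B: 2-byte form → D4 AB.
U+F2A67: 4-byte form → F3 B2 A9 A7.
U+C79CB: 4-byte form → F3 87 A7 8B.
U+092C: 3-byte form → E0 A4 AC.
Concatenated (16 bytes): E7 AA 93 D4 AB F3 B2 A9 A7 F3 87 A7 8B E0 A4 AC.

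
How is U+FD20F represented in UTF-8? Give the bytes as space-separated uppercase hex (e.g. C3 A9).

F3 BD 88 8F

U+FD20F = 0xFD20F = 1036815 decimal. In range U+10000–U+10FFFF → 4-byte form: 11110xxx 10xxxxxx 10xxxxxx 10xxxxxx.
Binary (21 bits): 011111101001000001111.
Split 3+6+6+6: 011 | 111101 | 001000 | 001111.
Byte 1: 11110011 = 0xF3.
Byte 2: 10111101 = 0xBD.
Byte 3: 10001000 = 0x88.
Byte 4: 10001111 = 0x8F.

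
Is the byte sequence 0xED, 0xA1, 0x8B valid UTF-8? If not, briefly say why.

invalid (encodes a surrogate (U+D800–U+DFFF))

Structurally a 3-byte sequence; payload = 0xD84B.
But 0xD84B is in U+D800–U+DFFF, the surrogate range. Surrogates are not Unicode scalar values and are forbidden in UTF-8.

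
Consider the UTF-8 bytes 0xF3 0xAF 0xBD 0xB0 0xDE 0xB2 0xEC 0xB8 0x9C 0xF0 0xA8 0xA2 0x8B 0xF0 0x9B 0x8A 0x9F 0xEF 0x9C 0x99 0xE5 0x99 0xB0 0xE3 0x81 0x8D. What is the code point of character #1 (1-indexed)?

Offset 0: leading byte 0xF3 = 11110011 → 4-byte char #1 = F3 AF BD B0.
Leading byte 0xF3 = 11110011 matches 11110xxx → 4-byte sequence.
Byte 1: 0xF3 = 11110011, payload 011 (3 bits).
Byte 2: 0xAF = 10101111 (10xxxxxx ✓), payload 101111.
Byte 3: 0xBD = 10111101 (10xxxxxx ✓), payload 111101.
Byte 4: 0xB0 = 10110000 (10xxxxxx ✓), payload 110000.
Concatenate: 011101111111101110000 = 0xEFF70 (21 bits → U+EFF70).

U+EFF70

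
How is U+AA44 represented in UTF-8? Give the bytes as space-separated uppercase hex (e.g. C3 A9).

EA A9 84

U+AA44 = 0xAA44 = 43588 decimal. In range U+0800–U+FFFF → 3-byte form: 1110xxxx 10xxxxxx 10xxxxxx.
Binary (16 bits): 1010101001000100.
Split 4+6+6: 1010 | 101001 | 000100.
Byte 1: 11101010 = 0xEA.
Byte 2: 10101001 = 0xA9.
Byte 3: 10000100 = 0x84.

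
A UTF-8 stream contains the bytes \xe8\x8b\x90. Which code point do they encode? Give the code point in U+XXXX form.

Leading byte 0xE8 = 11101000 matches 1110xxxx → 3-byte sequence.
Byte 1: 0xE8 = 11101000, payload 1000 (4 bits).
Byte 2: 0x8B = 10001011 (10xxxxxx ✓), payload 001011.
Byte 3: 0x90 = 10010000 (10xxxxxx ✓), payload 010000.
Concatenate: 1000001011010000 = 0x82D0 (16 bits → U+82D0).

U+82D0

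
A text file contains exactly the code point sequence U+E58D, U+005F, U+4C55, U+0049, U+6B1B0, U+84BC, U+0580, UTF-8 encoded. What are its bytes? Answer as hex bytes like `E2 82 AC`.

U+E58D: 3-byte form → EE 96 8D.
U+005F: 1-byte form → 5F.
U+4C55: 3-byte form → E4 B1 95.
U+0049: 1-byte form → 49.
U+6B1B0: 4-byte form → F1 AB 86 B0.
U+84BC: 3-byte form → E8 92 BC.
U+0580: 2-byte form → D6 80.
Concatenated (17 bytes): EE 96 8D 5F E4 B1 95 49 F1 AB 86 B0 E8 92 BC D6 80.

EE 96 8D 5F E4 B1 95 49 F1 AB 86 B0 E8 92 BC D6 80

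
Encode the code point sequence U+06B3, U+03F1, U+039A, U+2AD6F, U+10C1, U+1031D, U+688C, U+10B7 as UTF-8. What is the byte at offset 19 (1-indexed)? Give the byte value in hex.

0xA2

1-indexed offset 19 is 0-indexed offset 18.
U+06B3 → 2-byte form DA B3 at offsets 0–1.
U+03F1 → 2-byte form CF B1 at offsets 2–3.
U+039A → 2-byte form CE 9A at offsets 4–5.
U+2AD6F → 4-byte form F0 AA B5 AF at offsets 6–9.
U+10C1 → 3-byte form E1 83 81 at offsets 10–12.
U+1031D → 4-byte form F0 90 8C 9D at offsets 13–16.
U+688C → 3-byte form E6 A2 8C at offsets 17–19.
Offset 18 falls in char 7's range; it's byte 2 of E6 A2 8C = 0xA2.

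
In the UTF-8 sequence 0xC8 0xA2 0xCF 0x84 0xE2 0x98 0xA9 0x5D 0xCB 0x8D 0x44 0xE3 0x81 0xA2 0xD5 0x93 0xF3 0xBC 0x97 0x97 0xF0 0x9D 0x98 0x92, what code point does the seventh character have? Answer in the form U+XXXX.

U+3062

Offset 0: leading byte 0xC8 = 11001000 → 2-byte char #1 = C8 A2.
Offset 2: leading byte 0xCF = 11001111 → 2-byte char #2 = CF 84.
Offset 4: leading byte 0xE2 = 11100010 → 3-byte char #3 = E2 98 A9.
Offset 7: leading byte 0x5D = 01011101 → 1-byte char #4 = 5D.
Offset 8: leading byte 0xCB = 11001011 → 2-byte char #5 = CB 8D.
Offset 10: leading byte 0x44 = 01000100 → 1-byte char #6 = 44.
Offset 11: leading byte 0xE3 = 11100011 → 3-byte char #7 = E3 81 A2.
Leading byte 0xE3 = 11100011 matches 1110xxxx → 3-byte sequence.
Byte 1: 0xE3 = 11100011, payload 0011 (4 bits).
Byte 2: 0x81 = 10000001 (10xxxxxx ✓), payload 000001.
Byte 3: 0xA2 = 10100010 (10xxxxxx ✓), payload 100010.
Concatenate: 0011000001100010 = 0x3062 (16 bits → U+3062).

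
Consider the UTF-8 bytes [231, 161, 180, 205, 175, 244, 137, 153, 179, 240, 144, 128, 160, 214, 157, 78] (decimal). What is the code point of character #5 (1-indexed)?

Offset 0: leading byte 0xE7 = 11100111 → 3-byte char #1 = E7 A1 B4.
Offset 3: leading byte 0xCD = 11001101 → 2-byte char #2 = CD AF.
Offset 5: leading byte 0xF4 = 11110100 → 4-byte char #3 = F4 89 99 B3.
Offset 9: leading byte 0xF0 = 11110000 → 4-byte char #4 = F0 90 80 A0.
Offset 13: leading byte 0xD6 = 11010110 → 2-byte char #5 = D6 9D.
Leading byte 0xD6 = 11010110 matches 110xxxxx → 2-byte sequence.
Byte 1: 0xD6 = 11010110, payload 10110 (5 bits).
Byte 2: 0x9D = 10011101 (10xxxxxx ✓), payload 011101.
Concatenate: 10110011101 = 0x59D (11 bits → U+059D).

U+059D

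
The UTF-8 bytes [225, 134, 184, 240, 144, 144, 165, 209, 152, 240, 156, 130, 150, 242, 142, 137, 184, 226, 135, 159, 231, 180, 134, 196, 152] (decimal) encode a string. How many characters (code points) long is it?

Byte at offset 0: 0xE1 = 11100001 → 3-byte char (#1). Advance 3.
Byte at offset 3: 0xF0 = 11110000 → 4-byte char (#2). Advance 4.
Byte at offset 7: 0xD1 = 11010001 → 2-byte char (#3). Advance 2.
Byte at offset 9: 0xF0 = 11110000 → 4-byte char (#4). Advance 4.
Byte at offset 13: 0xF2 = 11110010 → 4-byte char (#5). Advance 4.
Byte at offset 17: 0xE2 = 11100010 → 3-byte char (#6). Advance 3.
Byte at offset 20: 0xE7 = 11100111 → 3-byte char (#7). Advance 3.
Byte at offset 23: 0xC4 = 11000100 → 2-byte char (#8). Advance 2.
Reached end at offset 25 after 8 code points.

8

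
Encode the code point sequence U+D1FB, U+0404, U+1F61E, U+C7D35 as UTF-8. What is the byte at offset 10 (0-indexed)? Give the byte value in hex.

U+D1FB → 3-byte form ED 87 BB at offsets 0–2.
U+0404 → 2-byte form D0 84 at offsets 3–4.
U+1F61E → 4-byte form F0 9F 98 9E at offsets 5–8.
U+C7D35 → 4-byte form F3 87 B4 B5 at offsets 9–12.
Offset 10 falls in char 4's range; it's byte 2 of F3 87 B4 B5 = 0x87.

0x87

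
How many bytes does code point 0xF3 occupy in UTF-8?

U+00F3 = 0xF3. UTF-8 uses 1 byte below 0x80, 2 below 0x800, 3 below 0x10000, 4 up to 0x10FFFF. 0xF3 is in U+0080–U+07FF → 2 bytes.

2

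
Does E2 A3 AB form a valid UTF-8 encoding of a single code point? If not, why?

Leading byte 0xE2 = 11100010 → 3-byte form.
Continuation bytes 0xA3=10100011, 0xAB=10101011 all match 10xxxxxx.
Decoded value 0x28EB is ≥ 0x800 (shortest form) and not a surrogate.

valid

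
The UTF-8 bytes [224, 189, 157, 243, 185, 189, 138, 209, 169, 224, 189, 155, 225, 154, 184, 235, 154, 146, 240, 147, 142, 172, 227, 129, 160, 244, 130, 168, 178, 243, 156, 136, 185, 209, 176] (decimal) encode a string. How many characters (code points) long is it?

11

Byte at offset 0: 0xE0 = 11100000 → 3-byte char (#1). Advance 3.
Byte at offset 3: 0xF3 = 11110011 → 4-byte char (#2). Advance 4.
Byte at offset 7: 0xD1 = 11010001 → 2-byte char (#3). Advance 2.
Byte at offset 9: 0xE0 = 11100000 → 3-byte char (#4). Advance 3.
Byte at offset 12: 0xE1 = 11100001 → 3-byte char (#5). Advance 3.
Byte at offset 15: 0xEB = 11101011 → 3-byte char (#6). Advance 3.
Byte at offset 18: 0xF0 = 11110000 → 4-byte char (#7). Advance 4.
Byte at offset 22: 0xE3 = 11100011 → 3-byte char (#8). Advance 3.
Byte at offset 25: 0xF4 = 11110100 → 4-byte char (#9). Advance 4.
Byte at offset 29: 0xF3 = 11110011 → 4-byte char (#10). Advance 4.
Byte at offset 33: 0xD1 = 11010001 → 2-byte char (#11). Advance 2.
Reached end at offset 35 after 11 code points.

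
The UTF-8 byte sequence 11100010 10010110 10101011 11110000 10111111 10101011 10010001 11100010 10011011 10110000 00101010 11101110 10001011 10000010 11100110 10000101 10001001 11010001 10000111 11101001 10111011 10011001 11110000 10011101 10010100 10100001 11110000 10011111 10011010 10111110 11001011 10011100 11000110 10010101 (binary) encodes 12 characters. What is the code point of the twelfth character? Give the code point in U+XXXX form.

U+0195

Offset 0: leading byte 0xE2 = 11100010 → 3-byte char #1 = E2 96 AB.
Offset 3: leading byte 0xF0 = 11110000 → 4-byte char #2 = F0 BF AB 91.
Offset 7: leading byte 0xE2 = 11100010 → 3-byte char #3 = E2 9B B0.
Offset 10: leading byte 0x2A = 00101010 → 1-byte char #4 = 2A.
Offset 11: leading byte 0xEE = 11101110 → 3-byte char #5 = EE 8B 82.
Offset 14: leading byte 0xE6 = 11100110 → 3-byte char #6 = E6 85 89.
Offset 17: leading byte 0xD1 = 11010001 → 2-byte char #7 = D1 87.
Offset 19: leading byte 0xE9 = 11101001 → 3-byte char #8 = E9 BB 99.
Offset 22: leading byte 0xF0 = 11110000 → 4-byte char #9 = F0 9D 94 A1.
Offset 26: leading byte 0xF0 = 11110000 → 4-byte char #10 = F0 9F 9A BE.
Offset 30: leading byte 0xCB = 11001011 → 2-byte char #11 = CB 9C.
Offset 32: leading byte 0xC6 = 11000110 → 2-byte char #12 = C6 95.
Leading byte 0xC6 = 11000110 matches 110xxxxx → 2-byte sequence.
Byte 1: 0xC6 = 11000110, payload 00110 (5 bits).
Byte 2: 0x95 = 10010101 (10xxxxxx ✓), payload 010101.
Concatenate: 00110010101 = 0x195 (11 bits → U+0195).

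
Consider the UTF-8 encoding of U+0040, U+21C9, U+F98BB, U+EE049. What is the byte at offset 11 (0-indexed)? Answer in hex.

U+0040 → 1-byte form 40 at offsets 0–0.
U+21C9 → 3-byte form E2 87 89 at offsets 1–3.
U+F98BB → 4-byte form F3 B9 A2 BB at offsets 4–7.
U+EE049 → 4-byte form F3 AE 81 89 at offsets 8–11.
Offset 11 falls in char 4's range; it's byte 4 of F3 AE 81 89 = 0x89.

0x89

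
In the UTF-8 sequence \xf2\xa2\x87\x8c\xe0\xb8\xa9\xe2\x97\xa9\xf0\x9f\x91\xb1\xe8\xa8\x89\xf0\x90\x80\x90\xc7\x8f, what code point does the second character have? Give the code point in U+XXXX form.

Offset 0: leading byte 0xF2 = 11110010 → 4-byte char #1 = F2 A2 87 8C.
Offset 4: leading byte 0xE0 = 11100000 → 3-byte char #2 = E0 B8 A9.
Leading byte 0xE0 = 11100000 matches 1110xxxx → 3-byte sequence.
Byte 1: 0xE0 = 11100000, payload 0000 (4 bits).
Byte 2: 0xB8 = 10111000 (10xxxxxx ✓), payload 111000.
Byte 3: 0xA9 = 10101001 (10xxxxxx ✓), payload 101001.
Concatenate: 0000111000101001 = 0xE29 (16 bits → U+0E29).

U+0E29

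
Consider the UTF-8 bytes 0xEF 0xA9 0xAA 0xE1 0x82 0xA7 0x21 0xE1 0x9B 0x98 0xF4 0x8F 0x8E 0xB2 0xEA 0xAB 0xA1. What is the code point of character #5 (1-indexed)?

U+10F3B2

Offset 0: leading byte 0xEF = 11101111 → 3-byte char #1 = EF A9 AA.
Offset 3: leading byte 0xE1 = 11100001 → 3-byte char #2 = E1 82 A7.
Offset 6: leading byte 0x21 = 00100001 → 1-byte char #3 = 21.
Offset 7: leading byte 0xE1 = 11100001 → 3-byte char #4 = E1 9B 98.
Offset 10: leading byte 0xF4 = 11110100 → 4-byte char #5 = F4 8F 8E B2.
Leading byte 0xF4 = 11110100 matches 11110xxx → 4-byte sequence.
Byte 1: 0xF4 = 11110100, payload 100 (3 bits).
Byte 2: 0x8F = 10001111 (10xxxxxx ✓), payload 001111.
Byte 3: 0x8E = 10001110 (10xxxxxx ✓), payload 001110.
Byte 4: 0xB2 = 10110010 (10xxxxxx ✓), payload 110010.
Concatenate: 100001111001110110010 = 0x10F3B2 (21 bits → U+10F3B2).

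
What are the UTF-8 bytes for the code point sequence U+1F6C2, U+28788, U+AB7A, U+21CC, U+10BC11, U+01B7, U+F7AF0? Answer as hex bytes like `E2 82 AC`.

U+1F6C2: 4-byte form → F0 9F 9B 82.
U+28788: 4-byte form → F0 A8 9E 88.
U+AB7A: 3-byte form → EA AD BA.
U+21CC: 3-byte form → E2 87 8C.
U+10BC11: 4-byte form → F4 8B B0 91.
U+01B7: 2-byte form → C6 B7.
U+F7AF0: 4-byte form → F3 B7 AB B0.
Concatenated (24 bytes): F0 9F 9B 82 F0 A8 9E 88 EA AD BA E2 87 8C F4 8B B0 91 C6 B7 F3 B7 AB B0.

F0 9F 9B 82 F0 A8 9E 88 EA AD BA E2 87 8C F4 8B B0 91 C6 B7 F3 B7 AB B0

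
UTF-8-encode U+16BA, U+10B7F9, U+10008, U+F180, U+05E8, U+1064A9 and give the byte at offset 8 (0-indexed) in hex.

U+16BA → 3-byte form E1 9A BA at offsets 0–2.
U+10B7F9 → 4-byte form F4 8B 9F B9 at offsets 3–6.
U+10008 → 4-byte form F0 90 80 88 at offsets 7–10.
Offset 8 falls in char 3's range; it's byte 2 of F0 90 80 88 = 0x90.

0x90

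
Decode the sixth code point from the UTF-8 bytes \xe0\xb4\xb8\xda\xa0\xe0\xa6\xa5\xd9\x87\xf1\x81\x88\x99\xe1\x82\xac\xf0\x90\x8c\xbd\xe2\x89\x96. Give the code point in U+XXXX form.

U+10AC

Offset 0: leading byte 0xE0 = 11100000 → 3-byte char #1 = E0 B4 B8.
Offset 3: leading byte 0xDA = 11011010 → 2-byte char #2 = DA A0.
Offset 5: leading byte 0xE0 = 11100000 → 3-byte char #3 = E0 A6 A5.
Offset 8: leading byte 0xD9 = 11011001 → 2-byte char #4 = D9 87.
Offset 10: leading byte 0xF1 = 11110001 → 4-byte char #5 = F1 81 88 99.
Offset 14: leading byte 0xE1 = 11100001 → 3-byte char #6 = E1 82 AC.
Leading byte 0xE1 = 11100001 matches 1110xxxx → 3-byte sequence.
Byte 1: 0xE1 = 11100001, payload 0001 (4 bits).
Byte 2: 0x82 = 10000010 (10xxxxxx ✓), payload 000010.
Byte 3: 0xAC = 10101100 (10xxxxxx ✓), payload 101100.
Concatenate: 0001000010101100 = 0x10AC (16 bits → U+10AC).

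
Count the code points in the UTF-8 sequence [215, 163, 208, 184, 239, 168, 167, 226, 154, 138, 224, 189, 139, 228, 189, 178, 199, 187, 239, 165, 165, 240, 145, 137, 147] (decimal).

9

Byte at offset 0: 0xD7 = 11010111 → 2-byte char (#1). Advance 2.
Byte at offset 2: 0xD0 = 11010000 → 2-byte char (#2). Advance 2.
Byte at offset 4: 0xEF = 11101111 → 3-byte char (#3). Advance 3.
Byte at offset 7: 0xE2 = 11100010 → 3-byte char (#4). Advance 3.
Byte at offset 10: 0xE0 = 11100000 → 3-byte char (#5). Advance 3.
Byte at offset 13: 0xE4 = 11100100 → 3-byte char (#6). Advance 3.
Byte at offset 16: 0xC7 = 11000111 → 2-byte char (#7). Advance 2.
Byte at offset 18: 0xEF = 11101111 → 3-byte char (#8). Advance 3.
Byte at offset 21: 0xF0 = 11110000 → 4-byte char (#9). Advance 4.
Reached end at offset 25 after 9 code points.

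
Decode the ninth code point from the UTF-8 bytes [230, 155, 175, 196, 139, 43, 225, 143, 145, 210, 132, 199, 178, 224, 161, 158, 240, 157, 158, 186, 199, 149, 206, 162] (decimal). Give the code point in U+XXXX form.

Offset 0: leading byte 0xE6 = 11100110 → 3-byte char #1 = E6 9B AF.
Offset 3: leading byte 0xC4 = 11000100 → 2-byte char #2 = C4 8B.
Offset 5: leading byte 0x2B = 00101011 → 1-byte char #3 = 2B.
Offset 6: leading byte 0xE1 = 11100001 → 3-byte char #4 = E1 8F 91.
Offset 9: leading byte 0xD2 = 11010010 → 2-byte char #5 = D2 84.
Offset 11: leading byte 0xC7 = 11000111 → 2-byte char #6 = C7 B2.
Offset 13: leading byte 0xE0 = 11100000 → 3-byte char #7 = E0 A1 9E.
Offset 16: leading byte 0xF0 = 11110000 → 4-byte char #8 = F0 9D 9E BA.
Offset 20: leading byte 0xC7 = 11000111 → 2-byte char #9 = C7 95.
Leading byte 0xC7 = 11000111 matches 110xxxxx → 2-byte sequence.
Byte 1: 0xC7 = 11000111, payload 00111 (5 bits).
Byte 2: 0x95 = 10010101 (10xxxxxx ✓), payload 010101.
Concatenate: 00111010101 = 0x1D5 (11 bits → U+01D5).

U+01D5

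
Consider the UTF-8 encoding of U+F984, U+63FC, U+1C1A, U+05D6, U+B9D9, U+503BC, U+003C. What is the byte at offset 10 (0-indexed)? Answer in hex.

0x96

U+F984 → 3-byte form EF A6 84 at offsets 0–2.
U+63FC → 3-byte form E6 8F BC at offsets 3–5.
U+1C1A → 3-byte form E1 B0 9A at offsets 6–8.
U+05D6 → 2-byte form D7 96 at offsets 9–10.
Offset 10 falls in char 4's range; it's byte 2 of D7 96 = 0x96.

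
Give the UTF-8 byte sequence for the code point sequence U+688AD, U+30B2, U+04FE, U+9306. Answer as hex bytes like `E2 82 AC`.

U+688AD: 4-byte form → F1 A8 A2 AD.
U+30B2: 3-byte form → E3 82 B2.
U+04FE: 2-byte form → D3 BE.
U+9306: 3-byte form → E9 8C 86.
Concatenated (12 bytes): F1 A8 A2 AD E3 82 B2 D3 BE E9 8C 86.

F1 A8 A2 AD E3 82 B2 D3 BE E9 8C 86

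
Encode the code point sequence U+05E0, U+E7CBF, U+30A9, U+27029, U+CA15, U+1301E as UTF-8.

U+05E0: 2-byte form → D7 A0.
U+E7CBF: 4-byte form → F3 A7 B2 BF.
U+30A9: 3-byte form → E3 82 A9.
U+27029: 4-byte form → F0 A7 80 A9.
U+CA15: 3-byte form → EC A8 95.
U+1301E: 4-byte form → F0 93 80 9E.
Concatenated (20 bytes): D7 A0 F3 A7 B2 BF E3 82 A9 F0 A7 80 A9 EC A8 95 F0 93 80 9E.

D7 A0 F3 A7 B2 BF E3 82 A9 F0 A7 80 A9 EC A8 95 F0 93 80 9E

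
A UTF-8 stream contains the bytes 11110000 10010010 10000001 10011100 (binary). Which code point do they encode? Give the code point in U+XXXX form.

Leading byte 0xF0 = 11110000 matches 11110xxx → 4-byte sequence.
Byte 1: 0xF0 = 11110000, payload 000 (3 bits).
Byte 2: 0x92 = 10010010 (10xxxxxx ✓), payload 010010.
Byte 3: 0x81 = 10000001 (10xxxxxx ✓), payload 000001.
Byte 4: 0x9C = 10011100 (10xxxxxx ✓), payload 011100.
Concatenate: 000010010000001011100 = 0x1205C (21 bits → U+1205C).

U+1205C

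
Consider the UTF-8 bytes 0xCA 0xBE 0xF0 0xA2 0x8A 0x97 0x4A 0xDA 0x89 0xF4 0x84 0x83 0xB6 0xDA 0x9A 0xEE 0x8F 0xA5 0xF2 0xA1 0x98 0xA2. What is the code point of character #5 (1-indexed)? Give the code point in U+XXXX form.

U+1040F6

Offset 0: leading byte 0xCA = 11001010 → 2-byte char #1 = CA BE.
Offset 2: leading byte 0xF0 = 11110000 → 4-byte char #2 = F0 A2 8A 97.
Offset 6: leading byte 0x4A = 01001010 → 1-byte char #3 = 4A.
Offset 7: leading byte 0xDA = 11011010 → 2-byte char #4 = DA 89.
Offset 9: leading byte 0xF4 = 11110100 → 4-byte char #5 = F4 84 83 B6.
Leading byte 0xF4 = 11110100 matches 11110xxx → 4-byte sequence.
Byte 1: 0xF4 = 11110100, payload 100 (3 bits).
Byte 2: 0x84 = 10000100 (10xxxxxx ✓), payload 000100.
Byte 3: 0x83 = 10000011 (10xxxxxx ✓), payload 000011.
Byte 4: 0xB6 = 10110110 (10xxxxxx ✓), payload 110110.
Concatenate: 100000100000011110110 = 0x1040F6 (21 bits → U+1040F6).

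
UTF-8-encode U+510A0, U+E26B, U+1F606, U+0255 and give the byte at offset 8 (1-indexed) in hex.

0xF0

1-indexed offset 8 is 0-indexed offset 7.
U+510A0 → 4-byte form F1 91 82 A0 at offsets 0–3.
U+E26B → 3-byte form EE 89 AB at offsets 4–6.
U+1F606 → 4-byte form F0 9F 98 86 at offsets 7–10.
Offset 7 falls in char 3's range; it's byte 1 of F0 9F 98 86 = 0xF0.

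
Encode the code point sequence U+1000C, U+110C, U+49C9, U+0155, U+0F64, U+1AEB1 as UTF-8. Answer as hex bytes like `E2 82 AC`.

U+1000C: 4-byte form → F0 90 80 8C.
U+110C: 3-byte form → E1 84 8C.
U+49C9: 3-byte form → E4 A7 89.
U+0155: 2-byte form → C5 95.
U+0F64: 3-byte form → E0 BD A4.
U+1AEB1: 4-byte form → F0 9A BA B1.
Concatenated (19 bytes): F0 90 80 8C E1 84 8C E4 A7 89 C5 95 E0 BD A4 F0 9A BA B1.

F0 90 80 8C E1 84 8C E4 A7 89 C5 95 E0 BD A4 F0 9A BA B1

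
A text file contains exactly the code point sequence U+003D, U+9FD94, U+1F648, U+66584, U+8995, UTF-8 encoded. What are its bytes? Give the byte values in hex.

U+003D: 1-byte form → 3D.
U+9FD94: 4-byte form → F2 9F B6 94.
U+1F648: 4-byte form → F0 9F 99 88.
U+66584: 4-byte form → F1 A6 96 84.
U+8995: 3-byte form → E8 A6 95.
Concatenated (16 bytes): 3D F2 9F B6 94 F0 9F 99 88 F1 A6 96 84 E8 A6 95.

3D F2 9F B6 94 F0 9F 99 88 F1 A6 96 84 E8 A6 95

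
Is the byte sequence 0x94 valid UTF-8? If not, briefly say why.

invalid (continuation byte with no leading byte)

Byte 0x94 = 10010100 has the form 10xxxxxx — a continuation byte — but there is no preceding leading byte.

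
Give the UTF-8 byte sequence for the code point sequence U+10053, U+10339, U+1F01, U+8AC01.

U+10053: 4-byte form → F0 90 81 93.
U+10339: 4-byte form → F0 90 8C B9.
U+1F01: 3-byte form → E1 BC 81.
U+8AC01: 4-byte form → F2 8A B0 81.
Concatenated (15 bytes): F0 90 81 93 F0 90 8C B9 E1 BC 81 F2 8A B0 81.

F0 90 81 93 F0 90 8C B9 E1 BC 81 F2 8A B0 81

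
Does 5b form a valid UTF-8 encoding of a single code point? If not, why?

valid

Leading byte 0x5B = 01011011 → 1-byte form.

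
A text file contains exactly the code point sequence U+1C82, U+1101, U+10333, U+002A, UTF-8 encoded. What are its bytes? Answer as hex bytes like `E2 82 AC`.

U+1C82: 3-byte form → E1 B2 82.
U+1101: 3-byte form → E1 84 81.
U+10333: 4-byte form → F0 90 8C B3.
U+002A: 1-byte form → 2A.
Concatenated (11 bytes): E1 B2 82 E1 84 81 F0 90 8C B3 2A.

E1 B2 82 E1 84 81 F0 90 8C B3 2A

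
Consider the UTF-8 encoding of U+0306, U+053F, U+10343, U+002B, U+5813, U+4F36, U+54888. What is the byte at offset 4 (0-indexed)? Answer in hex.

0xF0

U+0306 → 2-byte form CC 86 at offsets 0–1.
U+053F → 2-byte form D4 BF at offsets 2–3.
U+10343 → 4-byte form F0 90 8D 83 at offsets 4–7.
Offset 4 falls in char 3's range; it's byte 1 of F0 90 8D 83 = 0xF0.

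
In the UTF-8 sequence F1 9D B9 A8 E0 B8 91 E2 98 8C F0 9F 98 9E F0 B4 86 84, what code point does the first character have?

U+5DE68

Offset 0: leading byte 0xF1 = 11110001 → 4-byte char #1 = F1 9D B9 A8.
Leading byte 0xF1 = 11110001 matches 11110xxx → 4-byte sequence.
Byte 1: 0xF1 = 11110001, payload 001 (3 bits).
Byte 2: 0x9D = 10011101 (10xxxxxx ✓), payload 011101.
Byte 3: 0xB9 = 10111001 (10xxxxxx ✓), payload 111001.
Byte 4: 0xA8 = 10101000 (10xxxxxx ✓), payload 101000.
Concatenate: 001011101111001101000 = 0x5DE68 (21 bits → U+5DE68).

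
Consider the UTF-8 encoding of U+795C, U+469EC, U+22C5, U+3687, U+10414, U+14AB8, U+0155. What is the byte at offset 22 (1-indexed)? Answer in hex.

1-indexed offset 22 is 0-indexed offset 21.
U+795C → 3-byte form E7 A5 9C at offsets 0–2.
U+469EC → 4-byte form F1 86 A7 AC at offsets 3–6.
U+22C5 → 3-byte form E2 8B 85 at offsets 7–9.
U+3687 → 3-byte form E3 9A 87 at offsets 10–12.
U+10414 → 4-byte form F0 90 90 94 at offsets 13–16.
U+14AB8 → 4-byte form F0 94 AA B8 at offsets 17–20.
U+0155 → 2-byte form C5 95 at offsets 21–22.
Offset 21 falls in char 7's range; it's byte 1 of C5 95 = 0xC5.

0xC5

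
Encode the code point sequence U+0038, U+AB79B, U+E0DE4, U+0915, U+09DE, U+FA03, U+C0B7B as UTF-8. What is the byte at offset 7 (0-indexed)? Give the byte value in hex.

U+0038 → 1-byte form 38 at offsets 0–0.
U+AB79B → 4-byte form F2 AB 9E 9B at offsets 1–4.
U+E0DE4 → 4-byte form F3 A0 B7 A4 at offsets 5–8.
Offset 7 falls in char 3's range; it's byte 3 of F3 A0 B7 A4 = 0xB7.

0xB7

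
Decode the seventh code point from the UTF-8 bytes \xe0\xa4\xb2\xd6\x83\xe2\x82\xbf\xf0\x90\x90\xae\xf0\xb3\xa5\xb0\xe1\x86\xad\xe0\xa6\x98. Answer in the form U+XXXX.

Offset 0: leading byte 0xE0 = 11100000 → 3-byte char #1 = E0 A4 B2.
Offset 3: leading byte 0xD6 = 11010110 → 2-byte char #2 = D6 83.
Offset 5: leading byte 0xE2 = 11100010 → 3-byte char #3 = E2 82 BF.
Offset 8: leading byte 0xF0 = 11110000 → 4-byte char #4 = F0 90 90 AE.
Offset 12: leading byte 0xF0 = 11110000 → 4-byte char #5 = F0 B3 A5 B0.
Offset 16: leading byte 0xE1 = 11100001 → 3-byte char #6 = E1 86 AD.
Offset 19: leading byte 0xE0 = 11100000 → 3-byte char #7 = E0 A6 98.
Leading byte 0xE0 = 11100000 matches 1110xxxx → 3-byte sequence.
Byte 1: 0xE0 = 11100000, payload 0000 (4 bits).
Byte 2: 0xA6 = 10100110 (10xxxxxx ✓), payload 100110.
Byte 3: 0x98 = 10011000 (10xxxxxx ✓), payload 011000.
Concatenate: 0000100110011000 = 0x998 (16 bits → U+0998).

U+0998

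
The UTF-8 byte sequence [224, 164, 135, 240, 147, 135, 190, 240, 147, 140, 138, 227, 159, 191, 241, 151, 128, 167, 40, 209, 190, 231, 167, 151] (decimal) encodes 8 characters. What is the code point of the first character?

Offset 0: leading byte 0xE0 = 11100000 → 3-byte char #1 = E0 A4 87.
Leading byte 0xE0 = 11100000 matches 1110xxxx → 3-byte sequence.
Byte 1: 0xE0 = 11100000, payload 0000 (4 bits).
Byte 2: 0xA4 = 10100100 (10xxxxxx ✓), payload 100100.
Byte 3: 0x87 = 10000111 (10xxxxxx ✓), payload 000111.
Concatenate: 0000100100000111 = 0x907 (16 bits → U+0907).

U+0907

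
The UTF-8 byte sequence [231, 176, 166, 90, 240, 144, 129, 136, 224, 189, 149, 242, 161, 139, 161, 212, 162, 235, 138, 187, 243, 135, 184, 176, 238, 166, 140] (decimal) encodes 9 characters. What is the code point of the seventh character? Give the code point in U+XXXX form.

Offset 0: leading byte 0xE7 = 11100111 → 3-byte char #1 = E7 B0 A6.
Offset 3: leading byte 0x5A = 01011010 → 1-byte char #2 = 5A.
Offset 4: leading byte 0xF0 = 11110000 → 4-byte char #3 = F0 90 81 88.
Offset 8: leading byte 0xE0 = 11100000 → 3-byte char #4 = E0 BD 95.
Offset 11: leading byte 0xF2 = 11110010 → 4-byte char #5 = F2 A1 8B A1.
Offset 15: leading byte 0xD4 = 11010100 → 2-byte char #6 = D4 A2.
Offset 17: leading byte 0xEB = 11101011 → 3-byte char #7 = EB 8A BB.
Leading byte 0xEB = 11101011 matches 1110xxxx → 3-byte sequence.
Byte 1: 0xEB = 11101011, payload 1011 (4 bits).
Byte 2: 0x8A = 10001010 (10xxxxxx ✓), payload 001010.
Byte 3: 0xBB = 10111011 (10xxxxxx ✓), payload 111011.
Concatenate: 1011001010111011 = 0xB2BB (16 bits → U+B2BB).

U+B2BB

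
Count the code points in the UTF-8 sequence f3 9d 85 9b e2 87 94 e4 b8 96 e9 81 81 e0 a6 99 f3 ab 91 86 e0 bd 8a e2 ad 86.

8

Byte at offset 0: 0xF3 = 11110011 → 4-byte char (#1). Advance 4.
Byte at offset 4: 0xE2 = 11100010 → 3-byte char (#2). Advance 3.
Byte at offset 7: 0xE4 = 11100100 → 3-byte char (#3). Advance 3.
Byte at offset 10: 0xE9 = 11101001 → 3-byte char (#4). Advance 3.
Byte at offset 13: 0xE0 = 11100000 → 3-byte char (#5). Advance 3.
Byte at offset 16: 0xF3 = 11110011 → 4-byte char (#6). Advance 4.
Byte at offset 20: 0xE0 = 11100000 → 3-byte char (#7). Advance 3.
Byte at offset 23: 0xE2 = 11100010 → 3-byte char (#8). Advance 3.
Reached end at offset 26 after 8 code points.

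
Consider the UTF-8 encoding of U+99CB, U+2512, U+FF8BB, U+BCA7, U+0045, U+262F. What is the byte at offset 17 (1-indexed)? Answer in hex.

1-indexed offset 17 is 0-indexed offset 16.
U+99CB → 3-byte form E9 A7 8B at offsets 0–2.
U+2512 → 3-byte form E2 94 92 at offsets 3–5.
U+FF8BB → 4-byte form F3 BF A2 BB at offsets 6–9.
U+BCA7 → 3-byte form EB B2 A7 at offsets 10–12.
U+0045 → 1-byte form 45 at offsets 13–13.
U+262F → 3-byte form E2 98 AF at offsets 14–16.
Offset 16 falls in char 6's range; it's byte 3 of E2 98 AF = 0xAF.

0xAF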